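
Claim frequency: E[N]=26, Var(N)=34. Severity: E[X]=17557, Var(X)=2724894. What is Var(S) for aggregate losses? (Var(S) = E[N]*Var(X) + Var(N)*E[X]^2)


Var(S) = E[N]*Var(X) + Var(N)*E[X]^2
= 26*2724894 + 34*17557^2
= 70847244 + 10480440466
= 1.0551e+10


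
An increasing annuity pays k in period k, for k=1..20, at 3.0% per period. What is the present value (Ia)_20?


(Ia)_n = sum_{k=1}^{n} k * v^k, v = 1/(1+i)
v = 0.970874
Sum computed term by term:
(Ia)_20 = 141.6761


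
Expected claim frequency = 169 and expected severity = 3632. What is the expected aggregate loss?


E[S] = E[N] * E[X]
= 169 * 3632
= 613808


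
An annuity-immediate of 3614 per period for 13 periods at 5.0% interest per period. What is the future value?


FV = PMT * ((1+i)^n - 1) / i
= 3614 * ((1.05)^13 - 1) / 0.05
= 3614 * (1.885649 - 1) / 0.05
= 64014.72


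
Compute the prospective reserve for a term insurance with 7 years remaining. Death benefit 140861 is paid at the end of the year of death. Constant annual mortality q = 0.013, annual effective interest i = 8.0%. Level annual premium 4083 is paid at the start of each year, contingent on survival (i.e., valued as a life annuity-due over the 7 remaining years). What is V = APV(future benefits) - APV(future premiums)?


v = 1/(1+i) = 0.925926
APV(future benefits) per unit = sum_{k=0}^{6} k_p_x * q * v^(k+1) = 0.065361
APV(future benefits) = 140861 * 0.065361 = 9206.7799
Life annuity-due factor ä_{x:7} = sum_{k=0}^{6} k_p_x * v^k = 5.42997
APV(future premiums) = 4083 * 5.42997 = 22170.5657
V = 9206.7799 - 22170.5657
= -12963.7859


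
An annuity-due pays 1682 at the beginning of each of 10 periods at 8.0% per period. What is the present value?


PV_due = PMT * (1-(1+i)^(-n))/i * (1+i)
PV_immediate = 11286.3569
PV_due = 11286.3569 * 1.08
= 12189.2655


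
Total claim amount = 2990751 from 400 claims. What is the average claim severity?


severity = total / number
= 2990751 / 400
= 7476.8775


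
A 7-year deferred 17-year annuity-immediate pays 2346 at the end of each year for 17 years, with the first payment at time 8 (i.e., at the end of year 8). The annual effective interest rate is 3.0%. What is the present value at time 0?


PV at time 7 of the 17-year annuity-immediate:
a_n = 2346 * (1-(1+0.03)^(-17))/0.03 = 30887.7139
Discount back 7 years to time 0:
PV = 30887.7139 * (1+0.03)^(-7)
= 30887.7139 * 0.813092
= 25114.538


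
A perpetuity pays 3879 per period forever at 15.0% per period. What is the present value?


PV = PMT / i
= 3879 / 0.15
= 25860.0


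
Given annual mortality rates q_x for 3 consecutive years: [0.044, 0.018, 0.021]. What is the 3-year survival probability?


p_k = 1 - q_k for each year
Survival = product of (1 - q_k)
= 0.956 * 0.982 * 0.979
= 0.9191


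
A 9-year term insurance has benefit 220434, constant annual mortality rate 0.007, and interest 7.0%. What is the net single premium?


NSP = benefit * sum_{k=0}^{n-1} k_p_x * q * v^(k+1)
With constant q=0.007, v=0.934579
Sum = 0.04449
NSP = 220434 * 0.04449
= 9807.1105


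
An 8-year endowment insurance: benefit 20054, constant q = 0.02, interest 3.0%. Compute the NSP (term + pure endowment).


Term component = 2634.2919
Pure endowment = 8_p_x * v^8 * benefit = 0.850763 * 0.789409 * 20054 = 13468.2701
NSP = 16102.5621


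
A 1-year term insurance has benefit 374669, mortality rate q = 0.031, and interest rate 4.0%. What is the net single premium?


NSP = benefit * q * v
v = 1/(1+i) = 0.961538
NSP = 374669 * 0.031 * 0.961538
= 11168.0183


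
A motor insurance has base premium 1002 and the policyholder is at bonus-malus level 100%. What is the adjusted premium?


adjusted = base * BM_level / 100
= 1002 * 100 / 100
= 1002 * 1.0
= 1002.0


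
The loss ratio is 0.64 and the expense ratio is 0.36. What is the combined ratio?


Combined ratio = loss ratio + expense ratio
= 0.64 + 0.36
= 1.0


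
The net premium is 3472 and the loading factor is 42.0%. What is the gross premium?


Gross = net * (1 + loading)
= 3472 * (1 + 0.42)
= 3472 * 1.42
= 4930.24


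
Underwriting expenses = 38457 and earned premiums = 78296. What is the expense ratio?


Expense ratio = expenses / premiums
= 38457 / 78296
= 0.4912


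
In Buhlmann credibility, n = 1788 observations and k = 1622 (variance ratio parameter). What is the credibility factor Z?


Z = n / (n + k)
= 1788 / (1788 + 1622)
= 1788 / 3410
= 0.5243


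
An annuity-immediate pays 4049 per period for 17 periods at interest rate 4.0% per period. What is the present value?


PV = PMT * (1 - (1+i)^(-n)) / i
= 4049 * (1 - (1+0.04)^(-17)) / 0.04
= 4049 * (1 - 0.513373) / 0.04
= 4049 * 12.165669
= 49258.7932


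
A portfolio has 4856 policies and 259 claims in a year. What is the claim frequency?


frequency = claims / policies
= 259 / 4856
= 0.0533


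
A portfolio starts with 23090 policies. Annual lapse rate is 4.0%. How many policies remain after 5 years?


remaining = initial * (1 - lapse)^years
= 23090 * (1 - 0.04)^5
= 23090 * 0.815373
= 18826.9556


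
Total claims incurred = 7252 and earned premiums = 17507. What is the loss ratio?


Loss ratio = claims / premiums
= 7252 / 17507
= 0.4142


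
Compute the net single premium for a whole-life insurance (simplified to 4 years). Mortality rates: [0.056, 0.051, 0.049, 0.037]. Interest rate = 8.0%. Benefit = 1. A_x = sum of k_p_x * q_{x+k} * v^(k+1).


v = 0.925926
Year 0: k_p_x=1.0, q=0.056, term=0.051852
Year 1: k_p_x=0.944, q=0.051, term=0.041276
Year 2: k_p_x=0.895856, q=0.049, term=0.034847
Year 3: k_p_x=0.851959, q=0.037, term=0.02317
A_x = 0.1511


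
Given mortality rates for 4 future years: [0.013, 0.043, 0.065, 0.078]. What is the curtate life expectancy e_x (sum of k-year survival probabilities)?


e_x = sum_{k=1}^{n} k_p_x
k_p_x values:
  1_p_x = 0.987
  2_p_x = 0.944559
  3_p_x = 0.883163
  4_p_x = 0.814276
e_x = 3.629


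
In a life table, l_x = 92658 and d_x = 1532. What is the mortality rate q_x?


q_x = d_x / l_x
= 1532 / 92658
= 0.0165


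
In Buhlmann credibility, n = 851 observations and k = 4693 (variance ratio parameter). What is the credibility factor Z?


Z = n / (n + k)
= 851 / (851 + 4693)
= 851 / 5544
= 0.1535


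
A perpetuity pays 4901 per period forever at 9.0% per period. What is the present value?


PV = PMT / i
= 4901 / 0.09
= 54455.5556


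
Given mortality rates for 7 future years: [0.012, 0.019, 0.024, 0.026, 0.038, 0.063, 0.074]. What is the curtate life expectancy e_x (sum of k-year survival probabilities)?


e_x = sum_{k=1}^{n} k_p_x
k_p_x values:
  1_p_x = 0.988
  2_p_x = 0.969228
  3_p_x = 0.945967
  4_p_x = 0.921371
  5_p_x = 0.886359
  6_p_x = 0.830519
  7_p_x = 0.76906
e_x = 6.3105


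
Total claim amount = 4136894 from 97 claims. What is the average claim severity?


severity = total / number
= 4136894 / 97
= 42648.3918


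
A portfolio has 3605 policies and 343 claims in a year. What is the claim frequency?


frequency = claims / policies
= 343 / 3605
= 0.0951


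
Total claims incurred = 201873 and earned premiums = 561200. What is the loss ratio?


Loss ratio = claims / premiums
= 201873 / 561200
= 0.3597


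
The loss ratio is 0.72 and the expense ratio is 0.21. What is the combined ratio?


Combined ratio = loss ratio + expense ratio
= 0.72 + 0.21
= 0.93


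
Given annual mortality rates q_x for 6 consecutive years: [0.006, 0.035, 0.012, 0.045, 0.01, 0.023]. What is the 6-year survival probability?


p_k = 1 - q_k for each year
Survival = product of (1 - q_k)
= 0.994 * 0.965 * 0.988 * 0.955 * 0.99 * 0.977
= 0.8754


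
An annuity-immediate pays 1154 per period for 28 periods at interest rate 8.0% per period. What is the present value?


PV = PMT * (1 - (1+i)^(-n)) / i
= 1154 * (1 - (1+0.08)^(-28)) / 0.08
= 1154 * (1 - 0.115914) / 0.08
= 1154 * 11.051078
= 12752.9446


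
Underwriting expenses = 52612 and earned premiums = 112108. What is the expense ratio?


Expense ratio = expenses / premiums
= 52612 / 112108
= 0.4693


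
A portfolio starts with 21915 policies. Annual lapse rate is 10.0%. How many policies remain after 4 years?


remaining = initial * (1 - lapse)^years
= 21915 * (1 - 0.1)^4
= 21915 * 0.6561
= 14378.4315


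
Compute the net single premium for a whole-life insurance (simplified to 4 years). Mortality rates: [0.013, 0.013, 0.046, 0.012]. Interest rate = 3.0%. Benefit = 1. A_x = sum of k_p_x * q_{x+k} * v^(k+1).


v = 0.970874
Year 0: k_p_x=1.0, q=0.013, term=0.012621
Year 1: k_p_x=0.987, q=0.013, term=0.012094
Year 2: k_p_x=0.974169, q=0.046, term=0.041009
Year 3: k_p_x=0.929357, q=0.012, term=0.009909
A_x = 0.0756


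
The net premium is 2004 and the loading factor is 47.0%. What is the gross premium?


Gross = net * (1 + loading)
= 2004 * (1 + 0.47)
= 2004 * 1.47
= 2945.88


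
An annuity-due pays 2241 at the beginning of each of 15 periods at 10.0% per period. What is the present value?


PV_due = PMT * (1-(1+i)^(-n))/i * (1+i)
PV_immediate = 17045.2242
PV_due = 17045.2242 * 1.1
= 18749.7466


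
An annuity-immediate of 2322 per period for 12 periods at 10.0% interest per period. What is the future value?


FV = PMT * ((1+i)^n - 1) / i
= 2322 * ((1.1)^12 - 1) / 0.1
= 2322 * (3.138428 - 1) / 0.1
= 49654.3069


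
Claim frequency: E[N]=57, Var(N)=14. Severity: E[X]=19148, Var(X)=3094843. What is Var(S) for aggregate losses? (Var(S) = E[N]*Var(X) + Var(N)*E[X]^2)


Var(S) = E[N]*Var(X) + Var(N)*E[X]^2
= 57*3094843 + 14*19148^2
= 176406051 + 5133042656
= 5.3094e+09


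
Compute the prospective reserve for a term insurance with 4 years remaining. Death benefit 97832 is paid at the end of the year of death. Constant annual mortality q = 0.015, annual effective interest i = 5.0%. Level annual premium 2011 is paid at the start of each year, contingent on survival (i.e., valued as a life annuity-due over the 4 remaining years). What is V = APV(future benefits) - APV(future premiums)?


v = 1/(1+i) = 0.952381
APV(future benefits) per unit = sum_{k=0}^{3} k_p_x * q * v^(k+1) = 0.052052
APV(future benefits) = 97832 * 0.052052 = 5092.3834
Life annuity-due factor ä_{x:4} = sum_{k=0}^{3} k_p_x * v^k = 3.643663
APV(future premiums) = 2011 * 3.643663 = 7327.4063
V = 5092.3834 - 7327.4063
= -2235.0229


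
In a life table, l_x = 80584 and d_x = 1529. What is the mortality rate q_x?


q_x = d_x / l_x
= 1529 / 80584
= 0.019


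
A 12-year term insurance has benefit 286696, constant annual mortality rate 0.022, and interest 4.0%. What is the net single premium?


NSP = benefit * sum_{k=0}^{n-1} k_p_x * q * v^(k+1)
With constant q=0.022, v=0.961538
Sum = 0.185133
NSP = 286696 * 0.185133
= 53076.8096


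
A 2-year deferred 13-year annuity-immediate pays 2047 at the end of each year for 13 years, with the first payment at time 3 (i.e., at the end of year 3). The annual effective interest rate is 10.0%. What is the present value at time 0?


PV at time 2 of the 13-year annuity-immediate:
a_n = 2047 * (1-(1+0.1)^(-13))/0.1 = 14540.5701
Discount back 2 years to time 0:
PV = 14540.5701 * (1+0.1)^(-2)
= 14540.5701 * 0.826446
= 12017.0001


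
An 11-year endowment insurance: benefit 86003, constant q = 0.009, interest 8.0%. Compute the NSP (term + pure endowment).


Term component = 5320.0575
Pure endowment = 11_p_x * v^11 * benefit = 0.905337 * 0.428883 * 86003 = 33393.5423
NSP = 38713.5998


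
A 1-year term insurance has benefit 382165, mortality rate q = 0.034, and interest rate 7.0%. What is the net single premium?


NSP = benefit * q * v
v = 1/(1+i) = 0.934579
NSP = 382165 * 0.034 * 0.934579
= 12143.5607


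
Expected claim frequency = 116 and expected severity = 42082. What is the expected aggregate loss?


E[S] = E[N] * E[X]
= 116 * 42082
= 4.8815e+06


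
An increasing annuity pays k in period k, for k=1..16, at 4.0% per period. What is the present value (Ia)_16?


(Ia)_n = sum_{k=1}^{n} k * v^k, v = 1/(1+i)
v = 0.961538
Sum computed term by term:
(Ia)_16 = 89.3964


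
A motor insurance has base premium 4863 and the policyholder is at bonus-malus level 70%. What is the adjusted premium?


adjusted = base * BM_level / 100
= 4863 * 70 / 100
= 4863 * 0.7
= 3404.1


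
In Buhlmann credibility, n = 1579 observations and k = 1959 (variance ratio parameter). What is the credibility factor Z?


Z = n / (n + k)
= 1579 / (1579 + 1959)
= 1579 / 3538
= 0.4463


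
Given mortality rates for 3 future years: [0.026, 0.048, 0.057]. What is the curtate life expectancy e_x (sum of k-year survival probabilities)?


e_x = sum_{k=1}^{n} k_p_x
k_p_x values:
  1_p_x = 0.974
  2_p_x = 0.927248
  3_p_x = 0.874395
e_x = 2.7756


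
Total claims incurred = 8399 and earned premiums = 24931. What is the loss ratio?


Loss ratio = claims / premiums
= 8399 / 24931
= 0.3369


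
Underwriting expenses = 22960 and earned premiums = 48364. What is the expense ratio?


Expense ratio = expenses / premiums
= 22960 / 48364
= 0.4747


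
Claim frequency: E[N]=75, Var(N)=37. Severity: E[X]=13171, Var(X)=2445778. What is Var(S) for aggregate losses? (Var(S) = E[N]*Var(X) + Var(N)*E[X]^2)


Var(S) = E[N]*Var(X) + Var(N)*E[X]^2
= 75*2445778 + 37*13171^2
= 183433350 + 6418583917
= 6.6020e+09


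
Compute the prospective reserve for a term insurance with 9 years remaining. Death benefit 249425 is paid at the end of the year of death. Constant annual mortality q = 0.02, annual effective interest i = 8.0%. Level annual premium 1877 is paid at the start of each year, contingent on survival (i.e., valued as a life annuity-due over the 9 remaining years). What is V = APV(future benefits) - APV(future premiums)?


v = 1/(1+i) = 0.925926
APV(future benefits) per unit = sum_{k=0}^{8} k_p_x * q * v^(k+1) = 0.116584
APV(future benefits) = 249425 * 0.116584 = 29078.8915
Life annuity-due factor ä_{x:9} = sum_{k=0}^{8} k_p_x * v^k = 6.29552
APV(future premiums) = 1877 * 6.29552 = 11816.6915
V = 29078.8915 - 11816.6915
= 17262.2


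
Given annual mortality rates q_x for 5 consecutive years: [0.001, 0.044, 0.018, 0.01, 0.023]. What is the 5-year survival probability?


p_k = 1 - q_k for each year
Survival = product of (1 - q_k)
= 0.999 * 0.956 * 0.982 * 0.99 * 0.977
= 0.9071


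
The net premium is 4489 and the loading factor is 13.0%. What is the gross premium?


Gross = net * (1 + loading)
= 4489 * (1 + 0.13)
= 4489 * 1.13
= 5072.57


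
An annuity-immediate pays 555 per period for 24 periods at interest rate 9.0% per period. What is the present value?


PV = PMT * (1 - (1+i)^(-n)) / i
= 555 * (1 - (1+0.09)^(-24)) / 0.09
= 555 * (1 - 0.126405) / 0.09
= 555 * 9.706612
= 5387.1695


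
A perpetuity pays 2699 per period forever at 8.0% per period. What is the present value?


PV = PMT / i
= 2699 / 0.08
= 33737.5


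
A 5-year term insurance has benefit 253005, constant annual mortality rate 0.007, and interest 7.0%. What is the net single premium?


NSP = benefit * sum_{k=0}^{n-1} k_p_x * q * v^(k+1)
With constant q=0.007, v=0.934579
Sum = 0.028329
NSP = 253005 * 0.028329
= 7167.4341


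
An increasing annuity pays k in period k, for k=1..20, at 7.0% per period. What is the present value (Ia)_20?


(Ia)_n = sum_{k=1}^{n} k * v^k, v = 1/(1+i)
v = 0.934579
Sum computed term by term:
(Ia)_20 = 88.1031


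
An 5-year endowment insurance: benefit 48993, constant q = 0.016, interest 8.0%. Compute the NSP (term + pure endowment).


Term component = 3038.7812
Pure endowment = 5_p_x * v^5 * benefit = 0.922519 * 0.680583 * 48993 = 30760.3129
NSP = 33799.094


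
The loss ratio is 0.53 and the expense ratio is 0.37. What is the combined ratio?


Combined ratio = loss ratio + expense ratio
= 0.53 + 0.37
= 0.9


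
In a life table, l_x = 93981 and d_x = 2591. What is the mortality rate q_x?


q_x = d_x / l_x
= 2591 / 93981
= 0.0276


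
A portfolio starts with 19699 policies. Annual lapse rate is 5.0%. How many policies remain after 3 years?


remaining = initial * (1 - lapse)^years
= 19699 * (1 - 0.05)^3
= 19699 * 0.857375
= 16889.4301


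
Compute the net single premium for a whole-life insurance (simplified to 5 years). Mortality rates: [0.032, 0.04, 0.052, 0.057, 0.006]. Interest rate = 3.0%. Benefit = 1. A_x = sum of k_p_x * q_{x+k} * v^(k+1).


v = 0.970874
Year 0: k_p_x=1.0, q=0.032, term=0.031068
Year 1: k_p_x=0.968, q=0.04, term=0.036497
Year 2: k_p_x=0.92928, q=0.052, term=0.044222
Year 3: k_p_x=0.880957, q=0.057, term=0.044615
Year 4: k_p_x=0.830743, q=0.006, term=0.0043
A_x = 0.1607


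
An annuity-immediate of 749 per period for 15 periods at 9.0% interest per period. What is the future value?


FV = PMT * ((1+i)^n - 1) / i
= 749 * ((1.09)^15 - 1) / 0.09
= 749 * (3.642482 - 1) / 0.09
= 21991.3262


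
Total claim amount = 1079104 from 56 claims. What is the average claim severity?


severity = total / number
= 1079104 / 56
= 19269.7143


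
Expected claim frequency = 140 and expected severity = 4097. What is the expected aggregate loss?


E[S] = E[N] * E[X]
= 140 * 4097
= 573580


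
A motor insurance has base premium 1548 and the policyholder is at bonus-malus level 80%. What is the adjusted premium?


adjusted = base * BM_level / 100
= 1548 * 80 / 100
= 1548 * 0.8
= 1238.4


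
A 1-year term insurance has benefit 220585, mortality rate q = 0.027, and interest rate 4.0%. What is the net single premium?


NSP = benefit * q * v
v = 1/(1+i) = 0.961538
NSP = 220585 * 0.027 * 0.961538
= 5726.726


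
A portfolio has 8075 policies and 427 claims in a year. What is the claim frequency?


frequency = claims / policies
= 427 / 8075
= 0.0529


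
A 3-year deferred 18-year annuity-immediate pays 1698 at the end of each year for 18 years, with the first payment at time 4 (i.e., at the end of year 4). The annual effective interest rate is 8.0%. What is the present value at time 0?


PV at time 3 of the 18-year annuity-immediate:
a_n = 1698 * (1-(1+0.08)^(-18))/0.08 = 15913.4644
Discount back 3 years to time 0:
PV = 15913.4644 * (1+0.08)^(-3)
= 15913.4644 * 0.793832
= 12632.6211


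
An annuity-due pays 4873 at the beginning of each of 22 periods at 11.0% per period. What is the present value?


PV_due = PMT * (1-(1+i)^(-n))/i * (1+i)
PV_immediate = 39840.3765
PV_due = 39840.3765 * 1.11
= 44222.8179


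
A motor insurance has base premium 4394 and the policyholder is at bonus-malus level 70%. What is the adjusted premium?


adjusted = base * BM_level / 100
= 4394 * 70 / 100
= 4394 * 0.7
= 3075.8


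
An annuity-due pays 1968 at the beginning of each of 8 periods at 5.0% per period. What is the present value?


PV_due = PMT * (1-(1+i)^(-n))/i * (1+i)
PV_immediate = 12719.6027
PV_due = 12719.6027 * 1.05
= 13355.5828


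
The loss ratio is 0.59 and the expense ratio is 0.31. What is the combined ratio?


Combined ratio = loss ratio + expense ratio
= 0.59 + 0.31
= 0.9


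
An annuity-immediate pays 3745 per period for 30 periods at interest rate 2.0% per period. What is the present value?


PV = PMT * (1 - (1+i)^(-n)) / i
= 3745 * (1 - (1+0.02)^(-30)) / 0.02
= 3745 * (1 - 0.552071) / 0.02
= 3745 * 22.396456
= 83874.726


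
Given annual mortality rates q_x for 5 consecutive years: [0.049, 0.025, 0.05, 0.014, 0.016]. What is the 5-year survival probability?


p_k = 1 - q_k for each year
Survival = product of (1 - q_k)
= 0.951 * 0.975 * 0.95 * 0.986 * 0.984
= 0.8546


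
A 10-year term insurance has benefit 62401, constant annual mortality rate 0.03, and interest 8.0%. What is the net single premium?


NSP = benefit * sum_{k=0}^{n-1} k_p_x * q * v^(k+1)
With constant q=0.03, v=0.925926
Sum = 0.179572
NSP = 62401 * 0.179572
= 11205.4601


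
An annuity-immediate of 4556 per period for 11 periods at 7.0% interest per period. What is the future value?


FV = PMT * ((1+i)^n - 1) / i
= 4556 * ((1.07)^11 - 1) / 0.07
= 4556 * (2.104852 - 1) / 0.07
= 71910.0785


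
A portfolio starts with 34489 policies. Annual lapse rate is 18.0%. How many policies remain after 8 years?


remaining = initial * (1 - lapse)^years
= 34489 * (1 - 0.18)^8
= 34489 * 0.204414
= 7050.0374


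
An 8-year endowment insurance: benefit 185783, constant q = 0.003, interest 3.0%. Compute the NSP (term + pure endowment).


Term component = 3873.3872
Pure endowment = 8_p_x * v^8 * benefit = 0.97625 * 0.789409 * 185783 = 143175.7413
NSP = 147049.1285


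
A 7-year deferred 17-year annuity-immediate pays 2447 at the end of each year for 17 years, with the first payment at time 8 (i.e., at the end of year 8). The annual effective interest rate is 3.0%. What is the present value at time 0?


PV at time 7 of the 17-year annuity-immediate:
a_n = 2447 * (1-(1+0.03)^(-17))/0.03 = 32217.4919
Discount back 7 years to time 0:
PV = 32217.4919 * (1+0.03)^(-7)
= 32217.4919 * 0.813092
= 26195.7692


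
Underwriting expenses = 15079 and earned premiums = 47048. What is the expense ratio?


Expense ratio = expenses / premiums
= 15079 / 47048
= 0.3205


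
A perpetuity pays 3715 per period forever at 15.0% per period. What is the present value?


PV = PMT / i
= 3715 / 0.15
= 24766.6667


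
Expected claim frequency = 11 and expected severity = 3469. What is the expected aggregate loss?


E[S] = E[N] * E[X]
= 11 * 3469
= 38159


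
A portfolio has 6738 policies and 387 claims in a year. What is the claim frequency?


frequency = claims / policies
= 387 / 6738
= 0.0574


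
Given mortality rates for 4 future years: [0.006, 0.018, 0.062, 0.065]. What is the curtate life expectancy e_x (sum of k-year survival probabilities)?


e_x = sum_{k=1}^{n} k_p_x
k_p_x values:
  1_p_x = 0.994
  2_p_x = 0.976108
  3_p_x = 0.915589
  4_p_x = 0.856076
e_x = 3.7418


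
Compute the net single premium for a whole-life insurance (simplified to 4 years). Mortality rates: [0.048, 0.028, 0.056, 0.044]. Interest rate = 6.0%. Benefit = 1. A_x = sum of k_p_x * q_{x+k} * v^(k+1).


v = 0.943396
Year 0: k_p_x=1.0, q=0.048, term=0.045283
Year 1: k_p_x=0.952, q=0.028, term=0.023724
Year 2: k_p_x=0.925344, q=0.056, term=0.043508
Year 3: k_p_x=0.873525, q=0.044, term=0.030444
A_x = 0.143


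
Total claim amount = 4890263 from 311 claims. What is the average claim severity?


severity = total / number
= 4890263 / 311
= 15724.3183


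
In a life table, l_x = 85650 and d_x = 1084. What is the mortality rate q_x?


q_x = d_x / l_x
= 1084 / 85650
= 0.0127


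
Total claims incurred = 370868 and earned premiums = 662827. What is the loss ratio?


Loss ratio = claims / premiums
= 370868 / 662827
= 0.5595


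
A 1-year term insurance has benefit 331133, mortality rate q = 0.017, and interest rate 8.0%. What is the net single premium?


NSP = benefit * q * v
v = 1/(1+i) = 0.925926
NSP = 331133 * 0.017 * 0.925926
= 5212.2787


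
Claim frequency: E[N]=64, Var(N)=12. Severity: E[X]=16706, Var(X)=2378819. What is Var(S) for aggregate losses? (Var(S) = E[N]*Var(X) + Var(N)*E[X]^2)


Var(S) = E[N]*Var(X) + Var(N)*E[X]^2
= 64*2378819 + 12*16706^2
= 152244416 + 3349085232
= 3.5013e+09


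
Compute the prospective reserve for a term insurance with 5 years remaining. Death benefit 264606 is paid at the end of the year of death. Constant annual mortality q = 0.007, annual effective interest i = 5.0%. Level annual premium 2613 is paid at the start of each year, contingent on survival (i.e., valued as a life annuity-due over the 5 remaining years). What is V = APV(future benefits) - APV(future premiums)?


v = 1/(1+i) = 0.952381
APV(future benefits) per unit = sum_{k=0}^{4} k_p_x * q * v^(k+1) = 0.029905
APV(future benefits) = 264606 * 0.029905 = 7913.1678
Life annuity-due factor ä_{x:5} = sum_{k=0}^{4} k_p_x * v^k = 4.485821
APV(future premiums) = 2613 * 4.485821 = 11721.4504
V = 7913.1678 - 11721.4504
= -3808.2826


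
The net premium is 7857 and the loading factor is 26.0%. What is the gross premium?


Gross = net * (1 + loading)
= 7857 * (1 + 0.26)
= 7857 * 1.26
= 9899.82


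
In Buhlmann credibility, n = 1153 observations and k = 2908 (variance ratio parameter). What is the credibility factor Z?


Z = n / (n + k)
= 1153 / (1153 + 2908)
= 1153 / 4061
= 0.2839


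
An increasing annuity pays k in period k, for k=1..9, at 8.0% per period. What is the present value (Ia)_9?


(Ia)_n = sum_{k=1}^{n} k * v^k, v = 1/(1+i)
v = 0.925926
Sum computed term by term:
(Ia)_9 = 28.055


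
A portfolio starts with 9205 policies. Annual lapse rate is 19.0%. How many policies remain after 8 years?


remaining = initial * (1 - lapse)^years
= 9205 * (1 - 0.19)^8
= 9205 * 0.185302
= 1705.7051


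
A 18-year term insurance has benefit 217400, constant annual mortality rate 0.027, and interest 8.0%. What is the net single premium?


NSP = benefit * sum_{k=0}^{n-1} k_p_x * q * v^(k+1)
With constant q=0.027, v=0.925926
Sum = 0.213755
NSP = 217400 * 0.213755
= 46470.2408


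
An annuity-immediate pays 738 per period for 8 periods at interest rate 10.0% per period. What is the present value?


PV = PMT * (1 - (1+i)^(-n)) / i
= 738 * (1 - (1+0.1)^(-8)) / 0.1
= 738 * (1 - 0.466507) / 0.1
= 738 * 5.334926
= 3937.1755


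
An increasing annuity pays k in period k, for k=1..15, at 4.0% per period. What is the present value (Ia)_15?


(Ia)_n = sum_{k=1}^{n} k * v^k, v = 1/(1+i)
v = 0.961538
Sum computed term by term:
(Ia)_15 = 80.8539


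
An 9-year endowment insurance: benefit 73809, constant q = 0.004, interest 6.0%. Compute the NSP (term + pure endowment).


Term component = 1979.3365
Pure endowment = 9_p_x * v^9 * benefit = 0.964571 * 0.591898 * 73809 = 42139.6166
NSP = 44118.953


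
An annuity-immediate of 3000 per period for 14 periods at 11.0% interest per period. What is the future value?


FV = PMT * ((1+i)^n - 1) / i
= 3000 * ((1.11)^14 - 1) / 0.11
= 3000 * (4.310441 - 1) / 0.11
= 90284.754


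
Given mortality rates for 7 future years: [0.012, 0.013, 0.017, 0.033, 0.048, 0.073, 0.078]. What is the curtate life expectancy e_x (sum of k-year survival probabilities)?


e_x = sum_{k=1}^{n} k_p_x
k_p_x values:
  1_p_x = 0.988
  2_p_x = 0.975156
  3_p_x = 0.958578
  4_p_x = 0.926945
  5_p_x = 0.882452
  6_p_x = 0.818033
  7_p_x = 0.754226
e_x = 6.3034


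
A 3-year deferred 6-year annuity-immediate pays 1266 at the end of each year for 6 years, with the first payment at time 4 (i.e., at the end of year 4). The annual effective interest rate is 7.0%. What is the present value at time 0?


PV at time 3 of the 6-year annuity-immediate:
a_n = 1266 * (1-(1+0.07)^(-6))/0.07 = 6034.4392
Discount back 3 years to time 0:
PV = 6034.4392 * (1+0.07)^(-3)
= 6034.4392 * 0.816298
= 4925.8999


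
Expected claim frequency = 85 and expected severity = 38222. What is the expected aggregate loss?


E[S] = E[N] * E[X]
= 85 * 38222
= 3.2489e+06


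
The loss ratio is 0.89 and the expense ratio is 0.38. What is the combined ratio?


Combined ratio = loss ratio + expense ratio
= 0.89 + 0.38
= 1.27


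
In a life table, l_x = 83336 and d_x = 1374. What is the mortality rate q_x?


q_x = d_x / l_x
= 1374 / 83336
= 0.0165


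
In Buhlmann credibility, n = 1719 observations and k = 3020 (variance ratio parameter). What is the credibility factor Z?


Z = n / (n + k)
= 1719 / (1719 + 3020)
= 1719 / 4739
= 0.3627


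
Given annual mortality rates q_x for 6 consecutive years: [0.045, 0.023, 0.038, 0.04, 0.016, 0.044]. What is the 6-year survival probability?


p_k = 1 - q_k for each year
Survival = product of (1 - q_k)
= 0.955 * 0.977 * 0.962 * 0.96 * 0.984 * 0.956
= 0.8106


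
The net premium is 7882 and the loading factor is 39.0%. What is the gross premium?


Gross = net * (1 + loading)
= 7882 * (1 + 0.39)
= 7882 * 1.39
= 10955.98


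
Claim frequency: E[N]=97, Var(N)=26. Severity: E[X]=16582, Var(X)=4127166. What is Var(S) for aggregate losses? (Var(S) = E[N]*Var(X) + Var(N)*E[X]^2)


Var(S) = E[N]*Var(X) + Var(N)*E[X]^2
= 97*4127166 + 26*16582^2
= 400335102 + 7149030824
= 7.5494e+09


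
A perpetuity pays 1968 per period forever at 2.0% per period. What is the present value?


PV = PMT / i
= 1968 / 0.02
= 98400.0


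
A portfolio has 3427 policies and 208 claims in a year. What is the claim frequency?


frequency = claims / policies
= 208 / 3427
= 0.0607


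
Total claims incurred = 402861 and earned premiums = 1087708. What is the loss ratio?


Loss ratio = claims / premiums
= 402861 / 1087708
= 0.3704


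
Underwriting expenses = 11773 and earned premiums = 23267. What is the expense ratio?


Expense ratio = expenses / premiums
= 11773 / 23267
= 0.506


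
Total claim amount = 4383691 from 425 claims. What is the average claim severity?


severity = total / number
= 4383691 / 425
= 10314.5671


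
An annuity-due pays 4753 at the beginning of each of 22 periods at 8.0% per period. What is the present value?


PV_due = PMT * (1-(1+i)^(-n))/i * (1+i)
PV_immediate = 48484.1346
PV_due = 48484.1346 * 1.08
= 52362.8654


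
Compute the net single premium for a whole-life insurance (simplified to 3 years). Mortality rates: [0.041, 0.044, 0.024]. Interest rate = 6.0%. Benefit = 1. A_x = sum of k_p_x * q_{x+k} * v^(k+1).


v = 0.943396
Year 0: k_p_x=1.0, q=0.041, term=0.038679
Year 1: k_p_x=0.959, q=0.044, term=0.037554
Year 2: k_p_x=0.916804, q=0.024, term=0.018474
A_x = 0.0947


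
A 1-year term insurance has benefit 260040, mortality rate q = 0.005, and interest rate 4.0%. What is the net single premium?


NSP = benefit * q * v
v = 1/(1+i) = 0.961538
NSP = 260040 * 0.005 * 0.961538
= 1250.1923


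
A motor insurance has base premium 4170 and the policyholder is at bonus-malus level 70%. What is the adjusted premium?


adjusted = base * BM_level / 100
= 4170 * 70 / 100
= 4170 * 0.7
= 2919.0


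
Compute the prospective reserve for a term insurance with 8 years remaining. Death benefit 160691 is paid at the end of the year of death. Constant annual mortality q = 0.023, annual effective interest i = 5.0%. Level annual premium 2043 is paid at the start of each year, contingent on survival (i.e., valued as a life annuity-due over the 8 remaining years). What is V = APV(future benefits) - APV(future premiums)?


v = 1/(1+i) = 0.952381
APV(future benefits) per unit = sum_{k=0}^{7} k_p_x * q * v^(k+1) = 0.138038
APV(future benefits) = 160691 * 0.138038 = 22181.5288
Life annuity-due factor ä_{x:8} = sum_{k=0}^{7} k_p_x * v^k = 6.301753
APV(future premiums) = 2043 * 6.301753 = 12874.4816
V = 22181.5288 - 12874.4816
= 9307.0472


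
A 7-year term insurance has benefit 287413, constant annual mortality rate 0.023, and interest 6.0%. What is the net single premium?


NSP = benefit * sum_{k=0}^{n-1} k_p_x * q * v^(k+1)
With constant q=0.023, v=0.943396
Sum = 0.120516
NSP = 287413 * 0.120516
= 34637.8797


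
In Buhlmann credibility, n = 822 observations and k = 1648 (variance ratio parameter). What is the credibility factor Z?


Z = n / (n + k)
= 822 / (822 + 1648)
= 822 / 2470
= 0.3328


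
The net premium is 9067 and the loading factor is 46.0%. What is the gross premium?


Gross = net * (1 + loading)
= 9067 * (1 + 0.46)
= 9067 * 1.46
= 13237.82


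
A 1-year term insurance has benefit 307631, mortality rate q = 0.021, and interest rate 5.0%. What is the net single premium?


NSP = benefit * q * v
v = 1/(1+i) = 0.952381
NSP = 307631 * 0.021 * 0.952381
= 6152.62


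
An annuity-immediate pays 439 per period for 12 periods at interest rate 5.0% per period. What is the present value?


PV = PMT * (1 - (1+i)^(-n)) / i
= 439 * (1 - (1+0.05)^(-12)) / 0.05
= 439 * (1 - 0.556837) / 0.05
= 439 * 8.863252
= 3890.9675


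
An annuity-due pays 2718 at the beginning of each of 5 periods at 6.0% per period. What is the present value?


PV_due = PMT * (1-(1+i)^(-n))/i * (1+i)
PV_immediate = 11449.2048
PV_due = 11449.2048 * 1.06
= 12136.1571


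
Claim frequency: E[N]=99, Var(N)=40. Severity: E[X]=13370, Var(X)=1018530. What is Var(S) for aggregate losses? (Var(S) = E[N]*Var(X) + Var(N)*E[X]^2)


Var(S) = E[N]*Var(X) + Var(N)*E[X]^2
= 99*1018530 + 40*13370^2
= 100834470 + 7150276000
= 7.2511e+09


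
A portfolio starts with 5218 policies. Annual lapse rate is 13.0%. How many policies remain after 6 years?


remaining = initial * (1 - lapse)^years
= 5218 * (1 - 0.13)^6
= 5218 * 0.433626
= 2262.6615


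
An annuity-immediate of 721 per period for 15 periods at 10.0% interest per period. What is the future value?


FV = PMT * ((1+i)^n - 1) / i
= 721 * ((1.1)^15 - 1) / 0.1
= 721 * (4.177248 - 1) / 0.1
= 22907.9593


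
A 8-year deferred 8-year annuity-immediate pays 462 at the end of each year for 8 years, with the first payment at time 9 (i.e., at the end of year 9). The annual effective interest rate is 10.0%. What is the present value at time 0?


PV at time 8 of the 8-year annuity-immediate:
a_n = 462 * (1-(1+0.1)^(-8))/0.1 = 2464.7359
Discount back 8 years to time 0:
PV = 2464.7359 * (1+0.1)^(-8)
= 2464.7359 * 0.466507
= 1149.8175


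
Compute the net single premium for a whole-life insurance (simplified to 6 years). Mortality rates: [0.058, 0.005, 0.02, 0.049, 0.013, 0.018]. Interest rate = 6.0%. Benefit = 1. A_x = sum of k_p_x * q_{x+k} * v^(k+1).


v = 0.943396
Year 0: k_p_x=1.0, q=0.058, term=0.054717
Year 1: k_p_x=0.942, q=0.005, term=0.004192
Year 2: k_p_x=0.93729, q=0.02, term=0.015739
Year 3: k_p_x=0.918544, q=0.049, term=0.035651
Year 4: k_p_x=0.873536, q=0.013, term=0.008486
Year 5: k_p_x=0.86218, q=0.018, term=0.01094
A_x = 0.1297


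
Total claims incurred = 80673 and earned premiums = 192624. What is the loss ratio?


Loss ratio = claims / premiums
= 80673 / 192624
= 0.4188


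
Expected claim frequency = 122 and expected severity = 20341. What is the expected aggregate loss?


E[S] = E[N] * E[X]
= 122 * 20341
= 2.4816e+06


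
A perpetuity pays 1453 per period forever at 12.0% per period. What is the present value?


PV = PMT / i
= 1453 / 0.12
= 12108.3333


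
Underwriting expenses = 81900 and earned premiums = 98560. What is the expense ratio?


Expense ratio = expenses / premiums
= 81900 / 98560
= 0.831


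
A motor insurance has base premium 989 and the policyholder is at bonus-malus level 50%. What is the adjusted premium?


adjusted = base * BM_level / 100
= 989 * 50 / 100
= 989 * 0.5
= 494.5


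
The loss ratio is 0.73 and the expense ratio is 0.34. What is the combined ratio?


Combined ratio = loss ratio + expense ratio
= 0.73 + 0.34
= 1.07


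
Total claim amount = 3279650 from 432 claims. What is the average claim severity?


severity = total / number
= 3279650 / 432
= 7591.7824


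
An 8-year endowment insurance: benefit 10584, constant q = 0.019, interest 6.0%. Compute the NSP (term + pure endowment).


Term component = 1175.6423
Pure endowment = 8_p_x * v^8 * benefit = 0.857733 * 0.627412 * 10584 = 5695.8031
NSP = 6871.4454


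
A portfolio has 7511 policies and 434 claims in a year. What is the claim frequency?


frequency = claims / policies
= 434 / 7511
= 0.0578


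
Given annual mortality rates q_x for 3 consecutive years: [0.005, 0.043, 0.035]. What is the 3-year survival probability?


p_k = 1 - q_k for each year
Survival = product of (1 - q_k)
= 0.995 * 0.957 * 0.965
= 0.9189


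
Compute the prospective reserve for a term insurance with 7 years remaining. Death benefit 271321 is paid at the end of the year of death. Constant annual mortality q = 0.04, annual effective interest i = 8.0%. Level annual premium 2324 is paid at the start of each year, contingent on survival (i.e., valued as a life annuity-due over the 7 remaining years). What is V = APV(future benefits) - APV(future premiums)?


v = 1/(1+i) = 0.925926
APV(future benefits) per unit = sum_{k=0}^{6} k_p_x * q * v^(k+1) = 0.187179
APV(future benefits) = 271321 * 0.187179 = 50785.649
Life annuity-due factor ä_{x:7} = sum_{k=0}^{6} k_p_x * v^k = 5.053839
APV(future premiums) = 2324 * 5.053839 = 11745.1207
V = 50785.649 - 11745.1207
= 39040.5283


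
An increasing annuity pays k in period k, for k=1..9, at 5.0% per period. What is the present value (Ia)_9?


(Ia)_n = sum_{k=1}^{n} k * v^k, v = 1/(1+i)
v = 0.952381
Sum computed term by term:
(Ia)_9 = 33.2347


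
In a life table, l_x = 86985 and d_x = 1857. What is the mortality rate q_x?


q_x = d_x / l_x
= 1857 / 86985
= 0.0213


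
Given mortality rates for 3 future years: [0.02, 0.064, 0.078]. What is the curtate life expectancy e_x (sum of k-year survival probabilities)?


e_x = sum_{k=1}^{n} k_p_x
k_p_x values:
  1_p_x = 0.98
  2_p_x = 0.91728
  3_p_x = 0.845732
e_x = 2.743


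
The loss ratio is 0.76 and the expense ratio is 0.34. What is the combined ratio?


Combined ratio = loss ratio + expense ratio
= 0.76 + 0.34
= 1.1


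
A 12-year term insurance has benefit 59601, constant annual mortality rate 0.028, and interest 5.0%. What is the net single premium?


NSP = benefit * sum_{k=0}^{n-1} k_p_x * q * v^(k+1)
With constant q=0.028, v=0.952381
Sum = 0.216811
NSP = 59601 * 0.216811
= 12922.1652


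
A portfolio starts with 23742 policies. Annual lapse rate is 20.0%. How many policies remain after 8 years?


remaining = initial * (1 - lapse)^years
= 23742 * (1 - 0.2)^8
= 23742 * 0.167772
= 3983.2466


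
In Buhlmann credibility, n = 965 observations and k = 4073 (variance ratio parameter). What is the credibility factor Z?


Z = n / (n + k)
= 965 / (965 + 4073)
= 965 / 5038
= 0.1915


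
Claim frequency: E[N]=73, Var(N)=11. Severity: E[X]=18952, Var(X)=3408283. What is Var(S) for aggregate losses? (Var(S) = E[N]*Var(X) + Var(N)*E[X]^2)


Var(S) = E[N]*Var(X) + Var(N)*E[X]^2
= 73*3408283 + 11*18952^2
= 248804659 + 3950961344
= 4.1998e+09


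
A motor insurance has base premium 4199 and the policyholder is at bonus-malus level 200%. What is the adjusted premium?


adjusted = base * BM_level / 100
= 4199 * 200 / 100
= 4199 * 2.0
= 8398.0


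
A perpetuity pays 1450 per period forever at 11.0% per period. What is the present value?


PV = PMT / i
= 1450 / 0.11
= 13181.8182


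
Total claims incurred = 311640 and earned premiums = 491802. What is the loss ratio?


Loss ratio = claims / premiums
= 311640 / 491802
= 0.6337


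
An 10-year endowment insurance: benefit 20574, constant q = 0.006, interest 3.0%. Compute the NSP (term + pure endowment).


Term component = 1026.5239
Pure endowment = 10_p_x * v^10 * benefit = 0.941594 * 0.744094 * 20574 = 14414.8568
NSP = 15441.3807


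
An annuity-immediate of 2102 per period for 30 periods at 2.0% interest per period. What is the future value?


FV = PMT * ((1+i)^n - 1) / i
= 2102 * ((1.02)^30 - 1) / 0.02
= 2102 * (1.811362 - 1) / 0.02
= 85274.1025


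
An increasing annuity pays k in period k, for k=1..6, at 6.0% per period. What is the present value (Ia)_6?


(Ia)_n = sum_{k=1}^{n} k * v^k, v = 1/(1+i)
v = 0.943396
Sum computed term by term:
(Ia)_6 = 16.3767


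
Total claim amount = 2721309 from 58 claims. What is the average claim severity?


severity = total / number
= 2721309 / 58
= 46919.1207


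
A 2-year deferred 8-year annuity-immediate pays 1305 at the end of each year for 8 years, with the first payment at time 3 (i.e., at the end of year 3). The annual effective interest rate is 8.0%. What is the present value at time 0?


PV at time 2 of the 8-year annuity-immediate:
a_n = 1305 * (1-(1+0.08)^(-8))/0.08 = 7499.3638
Discount back 2 years to time 0:
PV = 7499.3638 * (1+0.08)^(-2)
= 7499.3638 * 0.857339
= 6429.4957


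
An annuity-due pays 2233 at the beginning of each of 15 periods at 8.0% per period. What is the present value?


PV_due = PMT * (1-(1+i)^(-n))/i * (1+i)
PV_immediate = 19113.3159
PV_due = 19113.3159 * 1.08
= 20642.3812
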